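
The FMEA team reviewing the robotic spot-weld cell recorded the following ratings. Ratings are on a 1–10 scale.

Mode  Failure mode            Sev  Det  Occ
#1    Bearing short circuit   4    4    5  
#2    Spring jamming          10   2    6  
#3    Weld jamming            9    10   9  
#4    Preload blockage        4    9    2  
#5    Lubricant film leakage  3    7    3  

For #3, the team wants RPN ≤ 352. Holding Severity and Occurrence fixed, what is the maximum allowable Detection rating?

#3: S=9, O=9, D=10 → current RPN = 810.
Fixed product = 81. Need 81 × D ≤ 352, so D ≤ 352/81 = 4.35.
Maximum integer Detection rating = 4 (gives RPN 324; D=5 would give 405 > 352).

4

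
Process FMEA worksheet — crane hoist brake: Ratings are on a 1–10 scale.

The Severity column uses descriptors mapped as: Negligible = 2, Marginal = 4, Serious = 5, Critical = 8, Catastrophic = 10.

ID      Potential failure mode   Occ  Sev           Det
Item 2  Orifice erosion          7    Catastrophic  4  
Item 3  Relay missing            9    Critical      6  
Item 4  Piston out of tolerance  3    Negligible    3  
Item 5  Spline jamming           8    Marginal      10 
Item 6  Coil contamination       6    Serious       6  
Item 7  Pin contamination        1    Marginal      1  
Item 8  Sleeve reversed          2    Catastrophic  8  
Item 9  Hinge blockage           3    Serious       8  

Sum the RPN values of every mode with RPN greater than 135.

RPN = Severity × Occurrence × Detection:
  Item 2: 10 × 7 × 4 = 280
  Item 3: 8 × 9 × 6 = 432
  Item 4: 2 × 3 × 3 = 18
  Item 5: 4 × 8 × 10 = 320
  Item 6: 5 × 6 × 6 = 180
  Item 7: 4 × 1 × 1 = 4
  Item 8: 10 × 2 × 8 = 160
  Item 9: 5 × 3 × 8 = 120
RPN > 135: Item 2 (280), Item 3 (432), Item 5 (320), Item 6 (180), Item 8 (160).
Sum: 280 + 432 + 320 + 180 + 160 = 1372.

1372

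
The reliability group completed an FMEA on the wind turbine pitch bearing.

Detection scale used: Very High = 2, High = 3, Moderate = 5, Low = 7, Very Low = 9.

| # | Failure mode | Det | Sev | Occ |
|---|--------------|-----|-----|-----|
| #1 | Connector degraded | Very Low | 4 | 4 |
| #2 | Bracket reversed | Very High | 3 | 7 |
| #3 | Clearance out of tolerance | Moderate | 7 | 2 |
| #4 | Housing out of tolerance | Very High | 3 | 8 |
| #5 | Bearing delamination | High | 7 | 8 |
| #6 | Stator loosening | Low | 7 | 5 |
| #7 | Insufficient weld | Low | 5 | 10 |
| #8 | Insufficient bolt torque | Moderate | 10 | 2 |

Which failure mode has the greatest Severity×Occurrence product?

#5

Criticality = Severity × Occurrence:
  #1: 4 × 4 = 16
  #2: 3 × 7 = 21
  #3: 7 × 2 = 14
  #4: 3 × 8 = 24
  #5: 7 × 8 = 56
  #6: 7 × 5 = 35
  #7: 5 × 10 = 50
  #8: 10 × 2 = 20
Highest criticality is 56 → #5.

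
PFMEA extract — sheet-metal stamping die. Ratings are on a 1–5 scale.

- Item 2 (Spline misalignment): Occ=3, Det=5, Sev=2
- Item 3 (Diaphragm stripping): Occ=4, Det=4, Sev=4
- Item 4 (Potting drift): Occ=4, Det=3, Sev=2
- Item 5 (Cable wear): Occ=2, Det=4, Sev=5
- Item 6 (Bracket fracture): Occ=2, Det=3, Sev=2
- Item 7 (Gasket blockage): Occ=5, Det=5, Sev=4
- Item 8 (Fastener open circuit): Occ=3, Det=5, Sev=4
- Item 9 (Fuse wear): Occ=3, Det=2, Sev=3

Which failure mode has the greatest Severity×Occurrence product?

Item 7

Criticality = Severity × Occurrence:
  Item 2: 2 × 3 = 6
  Item 3: 4 × 4 = 16
  Item 4: 2 × 4 = 8
  Item 5: 5 × 2 = 10
  Item 6: 2 × 2 = 4
  Item 7: 4 × 5 = 20
  Item 8: 4 × 3 = 12
  Item 9: 3 × 3 = 9
Highest criticality is 20 → Item 7.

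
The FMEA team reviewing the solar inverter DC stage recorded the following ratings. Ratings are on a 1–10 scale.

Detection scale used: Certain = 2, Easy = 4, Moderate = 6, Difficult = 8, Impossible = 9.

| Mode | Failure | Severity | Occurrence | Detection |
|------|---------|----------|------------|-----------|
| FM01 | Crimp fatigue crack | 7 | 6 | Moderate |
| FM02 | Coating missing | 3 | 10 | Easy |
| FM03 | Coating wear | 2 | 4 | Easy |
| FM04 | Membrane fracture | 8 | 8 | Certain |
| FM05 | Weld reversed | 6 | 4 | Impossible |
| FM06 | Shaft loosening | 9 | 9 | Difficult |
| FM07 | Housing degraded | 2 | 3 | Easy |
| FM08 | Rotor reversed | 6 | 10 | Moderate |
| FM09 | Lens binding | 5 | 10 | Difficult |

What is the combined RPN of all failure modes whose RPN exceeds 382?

RPN = Severity × Occurrence × Detection:
  FM01: 7 × 6 × 6 = 252
  FM02: 3 × 10 × 4 = 120
  FM03: 2 × 4 × 4 = 32
  FM04: 8 × 8 × 2 = 128
  FM05: 6 × 4 × 9 = 216
  FM06: 9 × 9 × 8 = 648
  FM07: 2 × 3 × 4 = 24
  FM08: 6 × 10 × 6 = 360
  FM09: 5 × 10 × 8 = 400
RPN > 382: FM06 (648), FM09 (400).
Sum: 648 + 400 = 1048.

1048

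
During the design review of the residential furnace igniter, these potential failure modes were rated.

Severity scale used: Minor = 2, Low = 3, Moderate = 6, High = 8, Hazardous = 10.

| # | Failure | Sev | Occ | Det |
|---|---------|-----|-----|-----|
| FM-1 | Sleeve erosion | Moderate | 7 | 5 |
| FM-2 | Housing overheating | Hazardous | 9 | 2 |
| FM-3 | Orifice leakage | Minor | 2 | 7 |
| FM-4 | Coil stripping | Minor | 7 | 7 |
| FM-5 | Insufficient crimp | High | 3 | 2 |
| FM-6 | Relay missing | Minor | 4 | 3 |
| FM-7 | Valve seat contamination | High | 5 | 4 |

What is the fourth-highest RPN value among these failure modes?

RPN = Severity × Occurrence × Detection:
  FM-1: 6 × 7 × 5 = 210
  FM-2: 10 × 9 × 2 = 180
  FM-3: 2 × 2 × 7 = 28
  FM-4: 2 × 7 × 7 = 98
  FM-5: 8 × 3 × 2 = 48
  FM-6: 2 × 4 × 3 = 24
  FM-7: 8 × 5 × 4 = 160
Sorted descending: 210, 180, 160, 98, 48, 28, 24.
The fourth-highest RPN is 98 (FM-4).

98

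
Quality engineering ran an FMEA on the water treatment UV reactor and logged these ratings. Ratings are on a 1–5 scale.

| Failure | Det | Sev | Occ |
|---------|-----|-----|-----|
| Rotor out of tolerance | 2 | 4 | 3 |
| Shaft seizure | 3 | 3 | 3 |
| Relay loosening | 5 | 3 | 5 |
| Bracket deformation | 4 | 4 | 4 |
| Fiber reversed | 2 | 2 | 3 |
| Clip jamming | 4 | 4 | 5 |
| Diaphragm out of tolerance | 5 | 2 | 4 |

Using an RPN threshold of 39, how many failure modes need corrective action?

4

RPN = Severity × Occurrence × Detection:
  Rotor out of tolerance: 4 × 3 × 2 = 24
  Shaft seizure: 3 × 3 × 3 = 27
  Relay loosening: 3 × 5 × 5 = 75
  Bracket deformation: 4 × 4 × 4 = 64
  Fiber reversed: 2 × 3 × 2 = 12
  Clip jamming: 4 × 5 × 4 = 80
  Diaphragm out of tolerance: 2 × 4 × 5 = 40
Modes with RPN ≥ 39: Relay loosening (75), Bracket deformation (64), Clip jamming (80), Diaphragm out of tolerance (40) → 4.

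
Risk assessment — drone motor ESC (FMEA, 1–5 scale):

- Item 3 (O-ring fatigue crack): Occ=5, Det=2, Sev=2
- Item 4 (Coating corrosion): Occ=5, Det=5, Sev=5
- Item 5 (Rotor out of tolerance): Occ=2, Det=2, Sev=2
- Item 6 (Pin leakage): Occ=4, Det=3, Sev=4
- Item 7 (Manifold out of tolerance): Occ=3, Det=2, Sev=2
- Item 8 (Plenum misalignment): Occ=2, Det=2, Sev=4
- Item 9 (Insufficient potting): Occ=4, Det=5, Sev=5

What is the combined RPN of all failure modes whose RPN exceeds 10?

RPN = Severity × Occurrence × Detection:
  Item 3: 2 × 5 × 2 = 20
  Item 4: 5 × 5 × 5 = 125
  Item 5: 2 × 2 × 2 = 8
  Item 6: 4 × 4 × 3 = 48
  Item 7: 2 × 3 × 2 = 12
  Item 8: 4 × 2 × 2 = 16
  Item 9: 5 × 4 × 5 = 100
RPN > 10: Item 3 (20), Item 4 (125), Item 6 (48), Item 7 (12), Item 8 (16), Item 9 (100).
Sum: 20 + 125 + 48 + 12 + 16 + 100 = 321.

321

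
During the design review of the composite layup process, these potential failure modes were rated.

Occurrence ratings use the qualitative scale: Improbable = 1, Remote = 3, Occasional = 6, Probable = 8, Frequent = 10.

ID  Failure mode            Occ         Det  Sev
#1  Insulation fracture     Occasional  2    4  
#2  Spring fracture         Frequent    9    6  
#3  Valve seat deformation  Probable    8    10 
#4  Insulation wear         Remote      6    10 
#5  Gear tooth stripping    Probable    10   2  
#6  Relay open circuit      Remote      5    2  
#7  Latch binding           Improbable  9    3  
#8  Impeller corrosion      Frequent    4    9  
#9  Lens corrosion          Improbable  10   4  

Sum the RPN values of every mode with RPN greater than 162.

1720

RPN = Severity × Occurrence × Detection:
  #1: 4 × 6 × 2 = 48
  #2: 6 × 10 × 9 = 540
  #3: 10 × 8 × 8 = 640
  #4: 10 × 3 × 6 = 180
  #5: 2 × 8 × 10 = 160
  #6: 2 × 3 × 5 = 30
  #7: 3 × 1 × 9 = 27
  #8: 9 × 10 × 4 = 360
  #9: 4 × 1 × 10 = 40
RPN > 162: #2 (540), #3 (640), #4 (180), #8 (360).
Sum: 540 + 640 + 180 + 360 = 1720.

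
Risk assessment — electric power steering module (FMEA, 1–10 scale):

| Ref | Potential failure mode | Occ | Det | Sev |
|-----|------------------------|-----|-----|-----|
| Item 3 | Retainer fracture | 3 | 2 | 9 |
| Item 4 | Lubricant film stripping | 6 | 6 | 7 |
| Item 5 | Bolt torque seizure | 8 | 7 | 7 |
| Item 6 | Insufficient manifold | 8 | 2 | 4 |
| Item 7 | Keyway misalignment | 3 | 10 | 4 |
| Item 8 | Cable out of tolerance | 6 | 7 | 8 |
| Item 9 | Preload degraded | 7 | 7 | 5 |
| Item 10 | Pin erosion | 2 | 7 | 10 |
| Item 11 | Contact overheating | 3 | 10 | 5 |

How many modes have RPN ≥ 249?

3

RPN = Severity × Occurrence × Detection:
  Item 3: 9 × 3 × 2 = 54
  Item 4: 7 × 6 × 6 = 252
  Item 5: 7 × 8 × 7 = 392
  Item 6: 4 × 8 × 2 = 64
  Item 7: 4 × 3 × 10 = 120
  Item 8: 8 × 6 × 7 = 336
  Item 9: 5 × 7 × 7 = 245
  Item 10: 10 × 2 × 7 = 140
  Item 11: 5 × 3 × 10 = 150
Modes with RPN ≥ 249: Item 4 (252), Item 5 (392), Item 8 (336) → 3.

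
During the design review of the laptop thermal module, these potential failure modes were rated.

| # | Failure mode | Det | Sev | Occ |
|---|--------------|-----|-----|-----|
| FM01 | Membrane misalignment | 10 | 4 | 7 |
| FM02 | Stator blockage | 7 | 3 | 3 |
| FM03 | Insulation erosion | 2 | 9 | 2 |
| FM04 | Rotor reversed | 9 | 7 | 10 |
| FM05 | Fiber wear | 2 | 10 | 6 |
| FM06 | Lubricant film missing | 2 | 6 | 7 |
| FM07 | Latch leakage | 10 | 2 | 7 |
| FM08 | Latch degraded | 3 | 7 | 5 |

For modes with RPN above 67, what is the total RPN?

1359

RPN = Severity × Occurrence × Detection:
  FM01: 4 × 7 × 10 = 280
  FM02: 3 × 3 × 7 = 63
  FM03: 9 × 2 × 2 = 36
  FM04: 7 × 10 × 9 = 630
  FM05: 10 × 6 × 2 = 120
  FM06: 6 × 7 × 2 = 84
  FM07: 2 × 7 × 10 = 140
  FM08: 7 × 5 × 3 = 105
RPN > 67: FM01 (280), FM04 (630), FM05 (120), FM06 (84), FM07 (140), FM08 (105).
Sum: 280 + 630 + 120 + 84 + 140 + 105 = 1359.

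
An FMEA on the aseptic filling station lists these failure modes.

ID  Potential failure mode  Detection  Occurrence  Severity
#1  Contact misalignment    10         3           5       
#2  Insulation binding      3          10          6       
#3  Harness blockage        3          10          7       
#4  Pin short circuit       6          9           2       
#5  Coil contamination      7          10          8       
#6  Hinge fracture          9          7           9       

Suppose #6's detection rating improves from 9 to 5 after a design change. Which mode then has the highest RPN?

#5

RPN = Severity × Occurrence × Detection:
  #1: 5 × 3 × 10 = 150
  #2: 6 × 10 × 3 = 180
  #3: 7 × 10 × 3 = 210
  #4: 2 × 9 × 6 = 108
  #5: 8 × 10 × 7 = 560
  #6: 9 × 7 × 9 = 567
After action: #6 → 9 × 7 × 5 = 315.
Revised RPNs: #5=560, #6=315, #3=210, #2=180, #1=150, #4=108.
Highest is now #5 (560).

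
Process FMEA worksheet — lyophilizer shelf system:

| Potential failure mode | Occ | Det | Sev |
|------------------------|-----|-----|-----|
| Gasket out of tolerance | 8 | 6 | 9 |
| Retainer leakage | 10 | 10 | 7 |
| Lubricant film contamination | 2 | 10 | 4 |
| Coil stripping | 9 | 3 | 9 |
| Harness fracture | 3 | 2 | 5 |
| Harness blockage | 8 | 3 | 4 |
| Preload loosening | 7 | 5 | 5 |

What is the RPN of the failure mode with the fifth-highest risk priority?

96

RPN = Severity × Occurrence × Detection:
  Gasket out of tolerance: 9 × 8 × 6 = 432
  Retainer leakage: 7 × 10 × 10 = 700
  Lubricant film contamination: 4 × 2 × 10 = 80
  Coil stripping: 9 × 9 × 3 = 243
  Harness fracture: 5 × 3 × 2 = 30
  Harness blockage: 4 × 8 × 3 = 96
  Preload loosening: 5 × 7 × 5 = 175
Sorted descending: 700, 432, 243, 175, 96, 80, 30.
The fifth-highest RPN is 96 (Harness blockage).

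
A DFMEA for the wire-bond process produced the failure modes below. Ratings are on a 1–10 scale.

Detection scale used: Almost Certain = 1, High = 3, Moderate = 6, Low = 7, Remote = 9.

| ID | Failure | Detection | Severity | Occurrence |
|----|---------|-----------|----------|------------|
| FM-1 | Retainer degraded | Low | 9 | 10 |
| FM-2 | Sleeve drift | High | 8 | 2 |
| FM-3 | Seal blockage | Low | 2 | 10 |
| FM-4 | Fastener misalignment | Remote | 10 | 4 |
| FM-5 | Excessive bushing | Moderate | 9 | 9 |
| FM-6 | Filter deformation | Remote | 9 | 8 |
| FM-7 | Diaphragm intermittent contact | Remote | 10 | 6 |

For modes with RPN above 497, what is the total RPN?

1818

RPN = Severity × Occurrence × Detection:
  FM-1: 9 × 10 × 7 = 630
  FM-2: 8 × 2 × 3 = 48
  FM-3: 2 × 10 × 7 = 140
  FM-4: 10 × 4 × 9 = 360
  FM-5: 9 × 9 × 6 = 486
  FM-6: 9 × 8 × 9 = 648
  FM-7: 10 × 6 × 9 = 540
RPN > 497: FM-1 (630), FM-6 (648), FM-7 (540).
Sum: 630 + 648 + 540 = 1818.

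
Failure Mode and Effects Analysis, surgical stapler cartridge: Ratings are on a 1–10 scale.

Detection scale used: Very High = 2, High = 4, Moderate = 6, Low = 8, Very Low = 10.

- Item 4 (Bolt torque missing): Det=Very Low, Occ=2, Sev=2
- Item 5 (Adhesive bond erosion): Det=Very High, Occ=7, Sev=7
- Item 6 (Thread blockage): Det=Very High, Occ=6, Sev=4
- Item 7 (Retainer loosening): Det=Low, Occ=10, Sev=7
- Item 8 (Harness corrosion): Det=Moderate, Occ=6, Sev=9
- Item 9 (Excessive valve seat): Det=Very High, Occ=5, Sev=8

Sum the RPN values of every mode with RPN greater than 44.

1110

RPN = Severity × Occurrence × Detection:
  Item 4: 2 × 2 × 10 = 40
  Item 5: 7 × 7 × 2 = 98
  Item 6: 4 × 6 × 2 = 48
  Item 7: 7 × 10 × 8 = 560
  Item 8: 9 × 6 × 6 = 324
  Item 9: 8 × 5 × 2 = 80
RPN > 44: Item 5 (98), Item 6 (48), Item 7 (560), Item 8 (324), Item 9 (80).
Sum: 98 + 48 + 560 + 324 + 80 = 1110.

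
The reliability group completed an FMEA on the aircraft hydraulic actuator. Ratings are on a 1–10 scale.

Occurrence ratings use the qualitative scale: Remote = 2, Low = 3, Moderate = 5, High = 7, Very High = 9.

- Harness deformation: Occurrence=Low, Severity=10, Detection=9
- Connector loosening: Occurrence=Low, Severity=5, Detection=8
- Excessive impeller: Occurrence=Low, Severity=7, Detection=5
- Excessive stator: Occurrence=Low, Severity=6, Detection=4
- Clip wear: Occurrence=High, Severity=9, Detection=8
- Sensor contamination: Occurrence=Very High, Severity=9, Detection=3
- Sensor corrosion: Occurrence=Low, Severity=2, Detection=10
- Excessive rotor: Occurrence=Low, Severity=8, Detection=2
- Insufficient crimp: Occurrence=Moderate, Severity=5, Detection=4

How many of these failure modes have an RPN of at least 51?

8

RPN = Severity × Occurrence × Detection:
  Harness deformation: 10 × 3 × 9 = 270
  Connector loosening: 5 × 3 × 8 = 120
  Excessive impeller: 7 × 3 × 5 = 105
  Excessive stator: 6 × 3 × 4 = 72
  Clip wear: 9 × 7 × 8 = 504
  Sensor contamination: 9 × 9 × 3 = 243
  Sensor corrosion: 2 × 3 × 10 = 60
  Excessive rotor: 8 × 3 × 2 = 48
  Insufficient crimp: 5 × 5 × 4 = 100
Modes with RPN ≥ 51: Harness deformation (270), Connector loosening (120), Excessive impeller (105), Excessive stator (72), Clip wear (504), Sensor contamination (243), Sensor corrosion (60), Insufficient crimp (100) → 8.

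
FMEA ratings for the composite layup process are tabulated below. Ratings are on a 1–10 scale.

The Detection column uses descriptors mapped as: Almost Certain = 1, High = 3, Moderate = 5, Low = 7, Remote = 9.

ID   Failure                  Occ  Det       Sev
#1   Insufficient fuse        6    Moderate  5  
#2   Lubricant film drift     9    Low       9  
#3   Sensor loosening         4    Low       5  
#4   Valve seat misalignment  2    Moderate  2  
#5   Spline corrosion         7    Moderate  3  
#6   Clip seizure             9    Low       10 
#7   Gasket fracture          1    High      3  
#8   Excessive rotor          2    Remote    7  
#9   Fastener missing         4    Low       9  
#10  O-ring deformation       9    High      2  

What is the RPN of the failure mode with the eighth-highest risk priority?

54

RPN = Severity × Occurrence × Detection:
  #1: 5 × 6 × 5 = 150
  #2: 9 × 9 × 7 = 567
  #3: 5 × 4 × 7 = 140
  #4: 2 × 2 × 5 = 20
  #5: 3 × 7 × 5 = 105
  #6: 10 × 9 × 7 = 630
  #7: 3 × 1 × 3 = 9
  #8: 7 × 2 × 9 = 126
  #9: 9 × 4 × 7 = 252
  #10: 2 × 9 × 3 = 54
Sorted descending: 630, 567, 252, 150, 140, 126, 105, 54, 20, 9.
The eighth-highest RPN is 54 (#10).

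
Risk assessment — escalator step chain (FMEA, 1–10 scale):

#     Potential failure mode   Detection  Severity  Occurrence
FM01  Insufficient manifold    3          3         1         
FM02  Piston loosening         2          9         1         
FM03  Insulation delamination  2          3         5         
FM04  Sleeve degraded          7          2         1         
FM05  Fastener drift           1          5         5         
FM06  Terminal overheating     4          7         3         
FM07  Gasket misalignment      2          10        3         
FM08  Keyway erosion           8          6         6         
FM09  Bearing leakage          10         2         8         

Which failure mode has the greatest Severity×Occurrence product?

FM08

Criticality = Severity × Occurrence:
  FM01: 3 × 1 = 3
  FM02: 9 × 1 = 9
  FM03: 3 × 5 = 15
  FM04: 2 × 1 = 2
  FM05: 5 × 5 = 25
  FM06: 7 × 3 = 21
  FM07: 10 × 3 = 30
  FM08: 6 × 6 = 36
  FM09: 2 × 8 = 16
Highest criticality is 36 → FM08.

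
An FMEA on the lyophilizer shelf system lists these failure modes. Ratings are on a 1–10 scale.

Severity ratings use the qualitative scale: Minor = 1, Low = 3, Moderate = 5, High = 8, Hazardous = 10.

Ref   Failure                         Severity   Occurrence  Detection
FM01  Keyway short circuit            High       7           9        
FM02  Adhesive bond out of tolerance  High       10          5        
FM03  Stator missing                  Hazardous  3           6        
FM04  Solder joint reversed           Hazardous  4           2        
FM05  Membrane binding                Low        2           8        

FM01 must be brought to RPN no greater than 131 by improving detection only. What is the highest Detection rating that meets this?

2

FM01: S=8, O=7, D=9 → current RPN = 504.
Fixed product = 56. Need 56 × D ≤ 131, so D ≤ 131/56 = 2.34.
Maximum integer Detection rating = 2 (gives RPN 112; D=3 would give 168 > 131).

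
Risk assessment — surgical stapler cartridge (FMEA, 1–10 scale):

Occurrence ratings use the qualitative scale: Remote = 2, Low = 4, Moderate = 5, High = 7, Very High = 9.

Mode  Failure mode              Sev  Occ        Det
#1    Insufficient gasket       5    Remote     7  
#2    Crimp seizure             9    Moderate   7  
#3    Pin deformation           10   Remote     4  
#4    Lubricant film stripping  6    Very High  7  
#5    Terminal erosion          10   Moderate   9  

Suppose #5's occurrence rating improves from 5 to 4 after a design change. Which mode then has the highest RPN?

RPN = Severity × Occurrence × Detection:
  #1: 5 × 2 × 7 = 70
  #2: 9 × 5 × 7 = 315
  #3: 10 × 2 × 4 = 80
  #4: 6 × 9 × 7 = 378
  #5: 10 × 5 × 9 = 450
After action: #5 → 10 × 4 × 9 = 360.
Revised RPNs: #4=378, #5=360, #2=315, #3=80, #1=70.
Highest is now #4 (378).

#4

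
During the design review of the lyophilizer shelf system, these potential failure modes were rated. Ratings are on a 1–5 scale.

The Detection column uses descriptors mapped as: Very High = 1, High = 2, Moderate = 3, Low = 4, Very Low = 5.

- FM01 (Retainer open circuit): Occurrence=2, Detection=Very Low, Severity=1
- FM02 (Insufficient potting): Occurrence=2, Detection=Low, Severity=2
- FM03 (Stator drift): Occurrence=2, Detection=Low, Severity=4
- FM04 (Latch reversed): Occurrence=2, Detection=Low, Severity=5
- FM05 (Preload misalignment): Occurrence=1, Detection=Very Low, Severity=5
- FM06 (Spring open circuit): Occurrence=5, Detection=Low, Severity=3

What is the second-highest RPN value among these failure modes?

RPN = Severity × Occurrence × Detection:
  FM01: 1 × 2 × 5 = 10
  FM02: 2 × 2 × 4 = 16
  FM03: 4 × 2 × 4 = 32
  FM04: 5 × 2 × 4 = 40
  FM05: 5 × 1 × 5 = 25
  FM06: 3 × 5 × 4 = 60
Sorted descending: 60, 40, 32, 25, 16, 10.
The second-highest RPN is 40 (FM04).

40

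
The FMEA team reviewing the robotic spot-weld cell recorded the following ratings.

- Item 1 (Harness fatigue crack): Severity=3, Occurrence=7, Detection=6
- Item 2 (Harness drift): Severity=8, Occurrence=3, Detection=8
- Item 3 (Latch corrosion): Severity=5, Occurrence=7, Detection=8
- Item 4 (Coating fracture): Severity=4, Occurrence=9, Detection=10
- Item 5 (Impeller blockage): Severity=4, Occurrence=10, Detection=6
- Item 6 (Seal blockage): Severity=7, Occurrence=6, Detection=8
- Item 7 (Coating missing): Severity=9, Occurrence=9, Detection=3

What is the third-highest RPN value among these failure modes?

280

RPN = Severity × Occurrence × Detection:
  Item 1: 3 × 7 × 6 = 126
  Item 2: 8 × 3 × 8 = 192
  Item 3: 5 × 7 × 8 = 280
  Item 4: 4 × 9 × 10 = 360
  Item 5: 4 × 10 × 6 = 240
  Item 6: 7 × 6 × 8 = 336
  Item 7: 9 × 9 × 3 = 243
Sorted descending: 360, 336, 280, 243, 240, 192, 126.
The third-highest RPN is 280 (Item 3).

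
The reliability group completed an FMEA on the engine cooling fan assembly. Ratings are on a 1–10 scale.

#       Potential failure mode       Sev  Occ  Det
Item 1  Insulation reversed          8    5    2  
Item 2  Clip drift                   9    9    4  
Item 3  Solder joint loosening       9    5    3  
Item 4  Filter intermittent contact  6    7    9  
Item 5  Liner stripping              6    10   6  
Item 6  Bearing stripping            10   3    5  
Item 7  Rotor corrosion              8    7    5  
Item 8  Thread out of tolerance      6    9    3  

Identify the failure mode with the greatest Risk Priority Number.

RPN = Severity × Occurrence × Detection:
  Item 1: 8 × 5 × 2 = 80
  Item 2: 9 × 9 × 4 = 324
  Item 3: 9 × 5 × 3 = 135
  Item 4: 6 × 7 × 9 = 378
  Item 5: 6 × 10 × 6 = 360
  Item 6: 10 × 3 × 5 = 150
  Item 7: 8 × 7 × 5 = 280
  Item 8: 6 × 9 × 3 = 162
Highest RPN is 378 → Item 4.

Item 4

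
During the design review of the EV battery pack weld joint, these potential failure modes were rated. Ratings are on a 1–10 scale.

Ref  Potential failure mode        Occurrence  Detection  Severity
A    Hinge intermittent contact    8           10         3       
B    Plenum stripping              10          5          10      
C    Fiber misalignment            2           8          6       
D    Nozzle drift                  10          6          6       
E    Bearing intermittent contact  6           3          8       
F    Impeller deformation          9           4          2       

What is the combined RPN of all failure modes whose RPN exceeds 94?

RPN = Severity × Occurrence × Detection:
  A: 3 × 8 × 10 = 240
  B: 10 × 10 × 5 = 500
  C: 6 × 2 × 8 = 96
  D: 6 × 10 × 6 = 360
  E: 8 × 6 × 3 = 144
  F: 2 × 9 × 4 = 72
RPN > 94: A (240), B (500), C (96), D (360), E (144).
Sum: 240 + 500 + 96 + 360 + 144 = 1340.

1340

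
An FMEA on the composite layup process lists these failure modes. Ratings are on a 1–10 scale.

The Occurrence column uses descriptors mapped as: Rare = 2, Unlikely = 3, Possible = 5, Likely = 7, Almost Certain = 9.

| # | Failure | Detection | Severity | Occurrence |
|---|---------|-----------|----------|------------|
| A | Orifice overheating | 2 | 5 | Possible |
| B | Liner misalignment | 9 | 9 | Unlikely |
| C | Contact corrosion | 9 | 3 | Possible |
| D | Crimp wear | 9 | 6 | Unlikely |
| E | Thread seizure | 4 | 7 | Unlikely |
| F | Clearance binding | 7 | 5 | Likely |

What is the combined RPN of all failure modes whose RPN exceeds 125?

RPN = Severity × Occurrence × Detection:
  A: 5 × 5 × 2 = 50
  B: 9 × 3 × 9 = 243
  C: 3 × 5 × 9 = 135
  D: 6 × 3 × 9 = 162
  E: 7 × 3 × 4 = 84
  F: 5 × 7 × 7 = 245
RPN > 125: B (243), C (135), D (162), F (245).
Sum: 243 + 135 + 162 + 245 = 785.

785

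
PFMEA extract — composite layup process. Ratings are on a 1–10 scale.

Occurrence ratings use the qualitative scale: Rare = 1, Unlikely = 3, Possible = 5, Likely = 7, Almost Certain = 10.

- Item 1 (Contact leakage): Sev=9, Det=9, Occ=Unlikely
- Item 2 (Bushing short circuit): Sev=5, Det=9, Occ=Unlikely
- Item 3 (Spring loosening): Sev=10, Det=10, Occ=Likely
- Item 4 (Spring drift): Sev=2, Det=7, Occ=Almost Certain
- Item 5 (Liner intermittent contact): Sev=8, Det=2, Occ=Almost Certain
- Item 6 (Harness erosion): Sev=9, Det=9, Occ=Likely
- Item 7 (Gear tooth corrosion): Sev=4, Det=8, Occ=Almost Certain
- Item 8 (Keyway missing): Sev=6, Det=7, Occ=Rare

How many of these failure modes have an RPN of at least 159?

RPN = Severity × Occurrence × Detection:
  Item 1: 9 × 3 × 9 = 243
  Item 2: 5 × 3 × 9 = 135
  Item 3: 10 × 7 × 10 = 700
  Item 4: 2 × 10 × 7 = 140
  Item 5: 8 × 10 × 2 = 160
  Item 6: 9 × 7 × 9 = 567
  Item 7: 4 × 10 × 8 = 320
  Item 8: 6 × 1 × 7 = 42
Modes with RPN ≥ 159: Item 1 (243), Item 3 (700), Item 5 (160), Item 6 (567), Item 7 (320) → 5.

5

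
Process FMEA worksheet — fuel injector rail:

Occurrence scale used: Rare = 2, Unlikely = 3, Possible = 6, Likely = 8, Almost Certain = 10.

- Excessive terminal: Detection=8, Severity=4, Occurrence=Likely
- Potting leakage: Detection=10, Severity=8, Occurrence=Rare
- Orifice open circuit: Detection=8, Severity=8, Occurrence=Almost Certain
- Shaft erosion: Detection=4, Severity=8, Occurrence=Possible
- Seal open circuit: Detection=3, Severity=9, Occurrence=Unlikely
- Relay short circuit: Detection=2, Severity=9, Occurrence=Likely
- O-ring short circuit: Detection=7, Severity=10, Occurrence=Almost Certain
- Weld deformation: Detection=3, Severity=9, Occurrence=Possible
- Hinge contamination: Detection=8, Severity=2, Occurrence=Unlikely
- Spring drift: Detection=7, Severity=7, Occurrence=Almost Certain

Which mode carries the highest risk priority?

O-ring short circuit

RPN = Severity × Occurrence × Detection:
  Excessive terminal: 4 × 8 × 8 = 256
  Potting leakage: 8 × 2 × 10 = 160
  Orifice open circuit: 8 × 10 × 8 = 640
  Shaft erosion: 8 × 6 × 4 = 192
  Seal open circuit: 9 × 3 × 3 = 81
  Relay short circuit: 9 × 8 × 2 = 144
  O-ring short circuit: 10 × 10 × 7 = 700
  Weld deformation: 9 × 6 × 3 = 162
  Hinge contamination: 2 × 3 × 8 = 48
  Spring drift: 7 × 10 × 7 = 490
Highest RPN is 700 → O-ring short circuit.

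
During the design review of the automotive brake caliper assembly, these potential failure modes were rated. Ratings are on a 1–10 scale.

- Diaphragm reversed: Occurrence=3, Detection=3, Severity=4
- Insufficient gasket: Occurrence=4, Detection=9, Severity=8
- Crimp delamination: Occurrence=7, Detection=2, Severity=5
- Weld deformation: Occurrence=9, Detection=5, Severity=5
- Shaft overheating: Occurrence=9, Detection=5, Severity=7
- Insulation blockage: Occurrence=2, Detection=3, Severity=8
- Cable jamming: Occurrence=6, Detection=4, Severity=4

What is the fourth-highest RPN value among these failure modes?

RPN = Severity × Occurrence × Detection:
  Diaphragm reversed: 4 × 3 × 3 = 36
  Insufficient gasket: 8 × 4 × 9 = 288
  Crimp delamination: 5 × 7 × 2 = 70
  Weld deformation: 5 × 9 × 5 = 225
  Shaft overheating: 7 × 9 × 5 = 315
  Insulation blockage: 8 × 2 × 3 = 48
  Cable jamming: 4 × 6 × 4 = 96
Sorted descending: 315, 288, 225, 96, 70, 48, 36.
The fourth-highest RPN is 96 (Cable jamming).

96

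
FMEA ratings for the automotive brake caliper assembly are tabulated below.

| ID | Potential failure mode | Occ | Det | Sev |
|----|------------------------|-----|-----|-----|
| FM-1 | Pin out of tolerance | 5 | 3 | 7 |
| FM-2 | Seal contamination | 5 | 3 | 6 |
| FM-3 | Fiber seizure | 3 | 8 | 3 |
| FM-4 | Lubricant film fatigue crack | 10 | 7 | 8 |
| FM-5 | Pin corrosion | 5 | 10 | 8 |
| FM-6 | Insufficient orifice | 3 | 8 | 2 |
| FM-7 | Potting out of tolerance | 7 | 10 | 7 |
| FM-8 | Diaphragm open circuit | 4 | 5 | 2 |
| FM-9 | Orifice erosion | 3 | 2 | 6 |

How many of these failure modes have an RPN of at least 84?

5

RPN = Severity × Occurrence × Detection:
  FM-1: 7 × 5 × 3 = 105
  FM-2: 6 × 5 × 3 = 90
  FM-3: 3 × 3 × 8 = 72
  FM-4: 8 × 10 × 7 = 560
  FM-5: 8 × 5 × 10 = 400
  FM-6: 2 × 3 × 8 = 48
  FM-7: 7 × 7 × 10 = 490
  FM-8: 2 × 4 × 5 = 40
  FM-9: 6 × 3 × 2 = 36
Modes with RPN ≥ 84: FM-1 (105), FM-2 (90), FM-4 (560), FM-5 (400), FM-7 (490) → 5.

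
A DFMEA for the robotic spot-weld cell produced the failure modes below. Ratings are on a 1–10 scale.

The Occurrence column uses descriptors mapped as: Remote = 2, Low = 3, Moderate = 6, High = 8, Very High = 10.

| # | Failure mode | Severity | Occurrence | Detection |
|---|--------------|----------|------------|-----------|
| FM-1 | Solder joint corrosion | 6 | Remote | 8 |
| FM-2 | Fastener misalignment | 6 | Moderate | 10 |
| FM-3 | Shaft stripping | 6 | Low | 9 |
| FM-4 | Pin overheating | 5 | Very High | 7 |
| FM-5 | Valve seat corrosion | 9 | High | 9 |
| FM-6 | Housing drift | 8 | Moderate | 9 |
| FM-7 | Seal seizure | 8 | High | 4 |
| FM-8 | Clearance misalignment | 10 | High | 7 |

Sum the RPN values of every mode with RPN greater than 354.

RPN = Severity × Occurrence × Detection:
  FM-1: 6 × 2 × 8 = 96
  FM-2: 6 × 6 × 10 = 360
  FM-3: 6 × 3 × 9 = 162
  FM-4: 5 × 10 × 7 = 350
  FM-5: 9 × 8 × 9 = 648
  FM-6: 8 × 6 × 9 = 432
  FM-7: 8 × 8 × 4 = 256
  FM-8: 10 × 8 × 7 = 560
RPN > 354: FM-2 (360), FM-5 (648), FM-6 (432), FM-8 (560).
Sum: 360 + 648 + 432 + 560 = 2000.

2000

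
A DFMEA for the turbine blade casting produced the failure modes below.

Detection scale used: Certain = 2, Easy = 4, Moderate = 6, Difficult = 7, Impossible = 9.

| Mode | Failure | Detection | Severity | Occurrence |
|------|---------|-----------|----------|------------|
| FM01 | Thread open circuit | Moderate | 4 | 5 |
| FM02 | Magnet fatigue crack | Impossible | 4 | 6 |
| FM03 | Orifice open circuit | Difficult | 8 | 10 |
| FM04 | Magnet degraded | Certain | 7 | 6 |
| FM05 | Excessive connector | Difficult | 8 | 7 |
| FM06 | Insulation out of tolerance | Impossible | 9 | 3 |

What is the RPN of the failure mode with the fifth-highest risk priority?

120

RPN = Severity × Occurrence × Detection:
  FM01: 4 × 5 × 6 = 120
  FM02: 4 × 6 × 9 = 216
  FM03: 8 × 10 × 7 = 560
  FM04: 7 × 6 × 2 = 84
  FM05: 8 × 7 × 7 = 392
  FM06: 9 × 3 × 9 = 243
Sorted descending: 560, 392, 243, 216, 120, 84.
The fifth-highest RPN is 120 (FM01).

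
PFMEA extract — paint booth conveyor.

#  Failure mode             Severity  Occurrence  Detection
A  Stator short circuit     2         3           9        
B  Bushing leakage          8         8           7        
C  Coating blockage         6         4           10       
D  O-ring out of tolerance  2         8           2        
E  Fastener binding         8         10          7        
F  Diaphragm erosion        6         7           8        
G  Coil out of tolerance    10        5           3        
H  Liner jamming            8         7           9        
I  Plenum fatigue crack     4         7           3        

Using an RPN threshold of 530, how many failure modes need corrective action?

RPN = Severity × Occurrence × Detection:
  A: 2 × 3 × 9 = 54
  B: 8 × 8 × 7 = 448
  C: 6 × 4 × 10 = 240
  D: 2 × 8 × 2 = 32
  E: 8 × 10 × 7 = 560
  F: 6 × 7 × 8 = 336
  G: 10 × 5 × 3 = 150
  H: 8 × 7 × 9 = 504
  I: 4 × 7 × 3 = 84
Modes with RPN ≥ 530: E (560) → 1.

1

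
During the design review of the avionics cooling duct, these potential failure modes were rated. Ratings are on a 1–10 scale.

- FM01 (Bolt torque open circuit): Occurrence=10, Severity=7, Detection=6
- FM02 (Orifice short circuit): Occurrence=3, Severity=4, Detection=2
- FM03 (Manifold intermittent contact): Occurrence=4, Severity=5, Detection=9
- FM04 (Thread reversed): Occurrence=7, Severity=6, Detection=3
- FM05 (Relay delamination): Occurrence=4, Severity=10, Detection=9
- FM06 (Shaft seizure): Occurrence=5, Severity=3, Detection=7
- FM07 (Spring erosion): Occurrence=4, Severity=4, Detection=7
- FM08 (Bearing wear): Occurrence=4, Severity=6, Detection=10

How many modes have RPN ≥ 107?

6

RPN = Severity × Occurrence × Detection:
  FM01: 7 × 10 × 6 = 420
  FM02: 4 × 3 × 2 = 24
  FM03: 5 × 4 × 9 = 180
  FM04: 6 × 7 × 3 = 126
  FM05: 10 × 4 × 9 = 360
  FM06: 3 × 5 × 7 = 105
  FM07: 4 × 4 × 7 = 112
  FM08: 6 × 4 × 10 = 240
Modes with RPN ≥ 107: FM01 (420), FM03 (180), FM04 (126), FM05 (360), FM07 (112), FM08 (240) → 6.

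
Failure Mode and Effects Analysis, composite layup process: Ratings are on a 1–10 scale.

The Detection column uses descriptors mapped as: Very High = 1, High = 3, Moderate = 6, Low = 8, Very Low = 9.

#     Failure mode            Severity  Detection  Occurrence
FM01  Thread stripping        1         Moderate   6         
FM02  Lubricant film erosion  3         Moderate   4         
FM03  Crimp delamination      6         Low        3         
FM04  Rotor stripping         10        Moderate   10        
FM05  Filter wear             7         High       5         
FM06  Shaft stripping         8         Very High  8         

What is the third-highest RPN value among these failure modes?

RPN = Severity × Occurrence × Detection:
  FM01: 1 × 6 × 6 = 36
  FM02: 3 × 4 × 6 = 72
  FM03: 6 × 3 × 8 = 144
  FM04: 10 × 10 × 6 = 600
  FM05: 7 × 5 × 3 = 105
  FM06: 8 × 8 × 1 = 64
Sorted descending: 600, 144, 105, 72, 64, 36.
The third-highest RPN is 105 (FM05).

105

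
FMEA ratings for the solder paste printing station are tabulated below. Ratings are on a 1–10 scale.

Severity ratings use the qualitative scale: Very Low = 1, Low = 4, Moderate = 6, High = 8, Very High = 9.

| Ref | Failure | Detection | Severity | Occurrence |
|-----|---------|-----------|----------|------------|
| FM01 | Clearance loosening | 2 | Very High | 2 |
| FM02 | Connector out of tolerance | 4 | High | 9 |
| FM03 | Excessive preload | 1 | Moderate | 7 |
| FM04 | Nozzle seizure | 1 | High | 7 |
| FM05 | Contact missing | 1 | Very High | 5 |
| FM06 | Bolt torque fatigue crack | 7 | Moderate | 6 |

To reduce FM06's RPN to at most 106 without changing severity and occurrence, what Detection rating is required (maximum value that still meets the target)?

2

FM06: S=6, O=6, D=7 → current RPN = 252.
Fixed product = 36. Need 36 × D ≤ 106, so D ≤ 106/36 = 2.94.
Maximum integer Detection rating = 2 (gives RPN 72; D=3 would give 108 > 106).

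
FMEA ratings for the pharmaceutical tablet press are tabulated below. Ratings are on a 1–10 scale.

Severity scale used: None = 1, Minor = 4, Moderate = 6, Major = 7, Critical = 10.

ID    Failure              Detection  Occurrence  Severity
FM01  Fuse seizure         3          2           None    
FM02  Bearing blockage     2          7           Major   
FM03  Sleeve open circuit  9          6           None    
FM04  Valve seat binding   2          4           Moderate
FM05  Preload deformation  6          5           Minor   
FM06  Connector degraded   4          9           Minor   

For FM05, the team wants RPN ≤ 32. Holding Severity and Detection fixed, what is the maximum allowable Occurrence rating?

FM05: S=4, O=5, D=6 → current RPN = 120.
Fixed product = 24. Need 24 × O ≤ 32, so O ≤ 32/24 = 1.33.
Maximum integer Occurrence rating = 1 (gives RPN 24; O=2 would give 48 > 32).

1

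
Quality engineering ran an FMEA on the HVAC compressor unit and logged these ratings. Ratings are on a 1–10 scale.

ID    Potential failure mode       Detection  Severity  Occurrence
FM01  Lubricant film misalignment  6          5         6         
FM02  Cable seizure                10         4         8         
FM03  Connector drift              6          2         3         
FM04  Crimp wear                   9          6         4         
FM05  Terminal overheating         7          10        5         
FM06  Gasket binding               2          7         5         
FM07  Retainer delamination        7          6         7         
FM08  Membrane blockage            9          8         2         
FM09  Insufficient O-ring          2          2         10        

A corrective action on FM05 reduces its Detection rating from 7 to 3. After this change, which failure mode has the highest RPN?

FM02

RPN = Severity × Occurrence × Detection:
  FM01: 5 × 6 × 6 = 180
  FM02: 4 × 8 × 10 = 320
  FM03: 2 × 3 × 6 = 36
  FM04: 6 × 4 × 9 = 216
  FM05: 10 × 5 × 7 = 350
  FM06: 7 × 5 × 2 = 70
  FM07: 6 × 7 × 7 = 294
  FM08: 8 × 2 × 9 = 144
  FM09: 2 × 10 × 2 = 40
After action: FM05 → 10 × 5 × 3 = 150.
Revised RPNs: FM02=320, FM07=294, FM04=216, FM01=180, FM05=150, FM08=144, FM06=70, FM09=40, FM03=36.
Highest is now FM02 (320).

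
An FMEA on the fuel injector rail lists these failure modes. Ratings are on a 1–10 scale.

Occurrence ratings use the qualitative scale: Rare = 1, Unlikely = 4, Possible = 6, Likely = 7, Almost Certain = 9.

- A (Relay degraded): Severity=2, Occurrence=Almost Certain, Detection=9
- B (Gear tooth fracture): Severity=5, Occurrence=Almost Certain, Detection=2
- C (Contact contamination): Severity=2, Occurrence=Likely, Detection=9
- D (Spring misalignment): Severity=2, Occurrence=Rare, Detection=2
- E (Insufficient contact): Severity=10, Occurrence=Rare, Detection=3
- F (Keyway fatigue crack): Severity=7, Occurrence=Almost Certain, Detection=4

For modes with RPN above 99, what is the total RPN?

RPN = Severity × Occurrence × Detection:
  A: 2 × 9 × 9 = 162
  B: 5 × 9 × 2 = 90
  C: 2 × 7 × 9 = 126
  D: 2 × 1 × 2 = 4
  E: 10 × 1 × 3 = 30
  F: 7 × 9 × 4 = 252
RPN > 99: A (162), C (126), F (252).
Sum: 162 + 126 + 252 = 540.

540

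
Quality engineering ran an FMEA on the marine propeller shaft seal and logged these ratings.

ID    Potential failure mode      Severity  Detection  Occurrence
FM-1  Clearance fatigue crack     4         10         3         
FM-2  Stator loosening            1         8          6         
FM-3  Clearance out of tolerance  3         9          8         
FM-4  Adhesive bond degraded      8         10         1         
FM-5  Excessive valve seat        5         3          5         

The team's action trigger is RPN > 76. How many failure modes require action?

3

RPN = Severity × Occurrence × Detection:
  FM-1: 4 × 3 × 10 = 120
  FM-2: 1 × 6 × 8 = 48
  FM-3: 3 × 8 × 9 = 216
  FM-4: 8 × 1 × 10 = 80
  FM-5: 5 × 5 × 3 = 75
Modes with RPN > 76: FM-1 (120), FM-3 (216), FM-4 (80) → 3.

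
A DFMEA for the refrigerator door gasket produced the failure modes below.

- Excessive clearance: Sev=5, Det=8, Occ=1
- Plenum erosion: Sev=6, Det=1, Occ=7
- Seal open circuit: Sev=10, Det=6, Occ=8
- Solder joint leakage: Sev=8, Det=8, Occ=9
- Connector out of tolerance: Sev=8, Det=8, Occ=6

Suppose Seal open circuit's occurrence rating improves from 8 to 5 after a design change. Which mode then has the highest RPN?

RPN = Severity × Occurrence × Detection:
  Excessive clearance: 5 × 1 × 8 = 40
  Plenum erosion: 6 × 7 × 1 = 42
  Seal open circuit: 10 × 8 × 6 = 480
  Solder joint leakage: 8 × 9 × 8 = 576
  Connector out of tolerance: 8 × 6 × 8 = 384
After action: Seal open circuit → 10 × 5 × 6 = 300.
Revised RPNs: Solder joint leakage=576, Connector out of tolerance=384, Seal open circuit=300, Plenum erosion=42, Excessive clearance=40.
Highest is now Solder joint leakage (576).

Solder joint leakage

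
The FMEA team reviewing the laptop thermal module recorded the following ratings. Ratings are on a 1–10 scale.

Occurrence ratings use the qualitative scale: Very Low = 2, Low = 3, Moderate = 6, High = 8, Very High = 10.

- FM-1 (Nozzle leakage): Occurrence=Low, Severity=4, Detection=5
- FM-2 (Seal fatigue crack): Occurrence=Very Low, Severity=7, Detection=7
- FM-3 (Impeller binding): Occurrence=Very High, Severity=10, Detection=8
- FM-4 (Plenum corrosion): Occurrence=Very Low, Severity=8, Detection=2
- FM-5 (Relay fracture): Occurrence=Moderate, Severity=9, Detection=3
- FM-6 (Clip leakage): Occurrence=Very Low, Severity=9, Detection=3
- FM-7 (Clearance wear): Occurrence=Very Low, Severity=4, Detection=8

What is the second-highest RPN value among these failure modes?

162

RPN = Severity × Occurrence × Detection:
  FM-1: 4 × 3 × 5 = 60
  FM-2: 7 × 2 × 7 = 98
  FM-3: 10 × 10 × 8 = 800
  FM-4: 8 × 2 × 2 = 32
  FM-5: 9 × 6 × 3 = 162
  FM-6: 9 × 2 × 3 = 54
  FM-7: 4 × 2 × 8 = 64
Sorted descending: 800, 162, 98, 64, 60, 54, 32.
The second-highest RPN is 162 (FM-5).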